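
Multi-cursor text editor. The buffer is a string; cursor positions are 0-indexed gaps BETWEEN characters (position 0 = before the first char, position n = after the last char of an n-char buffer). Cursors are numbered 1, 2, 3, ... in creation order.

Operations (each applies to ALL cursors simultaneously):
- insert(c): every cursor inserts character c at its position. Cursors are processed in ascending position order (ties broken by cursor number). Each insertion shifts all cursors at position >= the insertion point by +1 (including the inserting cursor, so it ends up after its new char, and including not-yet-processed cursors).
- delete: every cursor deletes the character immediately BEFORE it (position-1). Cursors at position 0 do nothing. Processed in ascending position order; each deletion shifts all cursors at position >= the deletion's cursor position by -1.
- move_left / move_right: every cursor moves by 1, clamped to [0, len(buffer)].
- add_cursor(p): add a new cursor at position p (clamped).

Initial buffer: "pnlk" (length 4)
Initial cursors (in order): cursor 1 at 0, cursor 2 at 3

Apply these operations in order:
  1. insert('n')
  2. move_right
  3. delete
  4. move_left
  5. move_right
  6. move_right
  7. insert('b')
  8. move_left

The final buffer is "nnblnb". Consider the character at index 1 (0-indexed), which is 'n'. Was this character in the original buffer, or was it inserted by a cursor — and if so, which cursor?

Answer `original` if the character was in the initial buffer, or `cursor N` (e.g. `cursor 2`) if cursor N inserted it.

Answer: original

Derivation:
After op 1 (insert('n')): buffer="npnlnk" (len 6), cursors c1@1 c2@5, authorship 1...2.
After op 2 (move_right): buffer="npnlnk" (len 6), cursors c1@2 c2@6, authorship 1...2.
After op 3 (delete): buffer="nnln" (len 4), cursors c1@1 c2@4, authorship 1..2
After op 4 (move_left): buffer="nnln" (len 4), cursors c1@0 c2@3, authorship 1..2
After op 5 (move_right): buffer="nnln" (len 4), cursors c1@1 c2@4, authorship 1..2
After op 6 (move_right): buffer="nnln" (len 4), cursors c1@2 c2@4, authorship 1..2
After op 7 (insert('b')): buffer="nnblnb" (len 6), cursors c1@3 c2@6, authorship 1.1.22
After op 8 (move_left): buffer="nnblnb" (len 6), cursors c1@2 c2@5, authorship 1.1.22
Authorship (.=original, N=cursor N): 1 . 1 . 2 2
Index 1: author = original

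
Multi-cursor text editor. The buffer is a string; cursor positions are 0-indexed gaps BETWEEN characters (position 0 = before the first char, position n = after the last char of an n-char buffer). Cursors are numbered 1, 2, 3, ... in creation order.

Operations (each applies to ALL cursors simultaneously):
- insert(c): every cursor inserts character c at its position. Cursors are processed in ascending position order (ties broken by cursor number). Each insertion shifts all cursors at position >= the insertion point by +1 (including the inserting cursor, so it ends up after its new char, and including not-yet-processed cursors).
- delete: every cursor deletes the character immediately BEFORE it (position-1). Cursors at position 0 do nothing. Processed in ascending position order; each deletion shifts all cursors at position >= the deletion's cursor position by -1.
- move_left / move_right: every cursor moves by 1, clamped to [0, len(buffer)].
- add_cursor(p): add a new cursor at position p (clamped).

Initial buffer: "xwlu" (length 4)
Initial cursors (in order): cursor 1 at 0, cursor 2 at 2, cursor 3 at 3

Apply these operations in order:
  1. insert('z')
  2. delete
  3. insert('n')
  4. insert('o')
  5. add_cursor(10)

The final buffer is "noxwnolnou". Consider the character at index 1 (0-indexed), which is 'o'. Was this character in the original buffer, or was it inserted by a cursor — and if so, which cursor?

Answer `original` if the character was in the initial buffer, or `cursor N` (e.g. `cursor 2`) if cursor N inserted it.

After op 1 (insert('z')): buffer="zxwzlzu" (len 7), cursors c1@1 c2@4 c3@6, authorship 1..2.3.
After op 2 (delete): buffer="xwlu" (len 4), cursors c1@0 c2@2 c3@3, authorship ....
After op 3 (insert('n')): buffer="nxwnlnu" (len 7), cursors c1@1 c2@4 c3@6, authorship 1..2.3.
After op 4 (insert('o')): buffer="noxwnolnou" (len 10), cursors c1@2 c2@6 c3@9, authorship 11..22.33.
After op 5 (add_cursor(10)): buffer="noxwnolnou" (len 10), cursors c1@2 c2@6 c3@9 c4@10, authorship 11..22.33.
Authorship (.=original, N=cursor N): 1 1 . . 2 2 . 3 3 .
Index 1: author = 1

Answer: cursor 1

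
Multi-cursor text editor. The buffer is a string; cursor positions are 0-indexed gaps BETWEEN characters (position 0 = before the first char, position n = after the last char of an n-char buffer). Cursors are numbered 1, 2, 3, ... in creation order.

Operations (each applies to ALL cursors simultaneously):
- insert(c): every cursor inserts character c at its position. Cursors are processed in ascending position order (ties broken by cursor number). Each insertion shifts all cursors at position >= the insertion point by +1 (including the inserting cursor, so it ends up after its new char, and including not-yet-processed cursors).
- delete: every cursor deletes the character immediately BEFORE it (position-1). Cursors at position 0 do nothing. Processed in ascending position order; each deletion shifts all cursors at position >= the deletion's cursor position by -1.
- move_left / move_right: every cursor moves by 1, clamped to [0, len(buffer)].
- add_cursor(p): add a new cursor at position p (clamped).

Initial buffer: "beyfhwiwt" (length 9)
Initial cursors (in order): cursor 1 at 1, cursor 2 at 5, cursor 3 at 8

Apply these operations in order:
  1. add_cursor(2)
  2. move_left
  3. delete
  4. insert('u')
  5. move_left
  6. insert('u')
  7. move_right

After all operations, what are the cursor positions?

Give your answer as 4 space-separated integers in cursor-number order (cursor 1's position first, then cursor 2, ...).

After op 1 (add_cursor(2)): buffer="beyfhwiwt" (len 9), cursors c1@1 c4@2 c2@5 c3@8, authorship .........
After op 2 (move_left): buffer="beyfhwiwt" (len 9), cursors c1@0 c4@1 c2@4 c3@7, authorship .........
After op 3 (delete): buffer="eyhwwt" (len 6), cursors c1@0 c4@0 c2@2 c3@4, authorship ......
After op 4 (insert('u')): buffer="uueyuhwuwt" (len 10), cursors c1@2 c4@2 c2@5 c3@8, authorship 14..2..3..
After op 5 (move_left): buffer="uueyuhwuwt" (len 10), cursors c1@1 c4@1 c2@4 c3@7, authorship 14..2..3..
After op 6 (insert('u')): buffer="uuuueyuuhwuuwt" (len 14), cursors c1@3 c4@3 c2@7 c3@11, authorship 1144..22..33..
After op 7 (move_right): buffer="uuuueyuuhwuuwt" (len 14), cursors c1@4 c4@4 c2@8 c3@12, authorship 1144..22..33..

Answer: 4 8 12 4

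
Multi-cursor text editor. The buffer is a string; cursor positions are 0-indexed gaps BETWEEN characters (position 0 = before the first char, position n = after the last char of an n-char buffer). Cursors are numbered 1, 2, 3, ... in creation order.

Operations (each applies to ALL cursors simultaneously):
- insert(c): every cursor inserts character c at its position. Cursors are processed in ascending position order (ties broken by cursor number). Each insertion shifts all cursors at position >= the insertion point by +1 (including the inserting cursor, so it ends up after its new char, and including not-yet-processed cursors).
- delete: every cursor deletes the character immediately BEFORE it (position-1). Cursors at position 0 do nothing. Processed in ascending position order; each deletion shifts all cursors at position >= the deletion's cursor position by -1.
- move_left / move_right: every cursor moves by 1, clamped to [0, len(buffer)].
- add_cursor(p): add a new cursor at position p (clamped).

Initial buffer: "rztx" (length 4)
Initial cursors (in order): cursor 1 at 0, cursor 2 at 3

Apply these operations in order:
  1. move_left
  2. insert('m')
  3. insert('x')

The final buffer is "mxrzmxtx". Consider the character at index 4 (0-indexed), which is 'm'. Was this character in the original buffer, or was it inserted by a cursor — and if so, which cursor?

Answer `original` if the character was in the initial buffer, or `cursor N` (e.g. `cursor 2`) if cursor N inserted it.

After op 1 (move_left): buffer="rztx" (len 4), cursors c1@0 c2@2, authorship ....
After op 2 (insert('m')): buffer="mrzmtx" (len 6), cursors c1@1 c2@4, authorship 1..2..
After op 3 (insert('x')): buffer="mxrzmxtx" (len 8), cursors c1@2 c2@6, authorship 11..22..
Authorship (.=original, N=cursor N): 1 1 . . 2 2 . .
Index 4: author = 2

Answer: cursor 2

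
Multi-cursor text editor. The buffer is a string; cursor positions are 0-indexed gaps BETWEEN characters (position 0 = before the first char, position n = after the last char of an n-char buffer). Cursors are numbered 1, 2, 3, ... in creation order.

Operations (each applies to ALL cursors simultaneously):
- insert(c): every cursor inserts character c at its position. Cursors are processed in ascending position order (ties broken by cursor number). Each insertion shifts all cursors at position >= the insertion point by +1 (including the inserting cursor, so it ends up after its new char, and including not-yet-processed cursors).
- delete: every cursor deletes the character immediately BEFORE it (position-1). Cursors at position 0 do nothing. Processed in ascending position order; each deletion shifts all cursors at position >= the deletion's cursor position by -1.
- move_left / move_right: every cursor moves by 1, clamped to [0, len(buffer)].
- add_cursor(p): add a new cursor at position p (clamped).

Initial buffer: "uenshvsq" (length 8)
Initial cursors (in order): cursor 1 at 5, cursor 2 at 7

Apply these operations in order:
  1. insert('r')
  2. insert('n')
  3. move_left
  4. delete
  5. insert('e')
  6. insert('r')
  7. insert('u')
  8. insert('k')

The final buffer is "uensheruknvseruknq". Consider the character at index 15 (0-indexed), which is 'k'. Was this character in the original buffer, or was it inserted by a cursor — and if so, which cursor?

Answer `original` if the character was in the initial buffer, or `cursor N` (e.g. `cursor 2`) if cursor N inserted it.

After op 1 (insert('r')): buffer="uenshrvsrq" (len 10), cursors c1@6 c2@9, authorship .....1..2.
After op 2 (insert('n')): buffer="uenshrnvsrnq" (len 12), cursors c1@7 c2@11, authorship .....11..22.
After op 3 (move_left): buffer="uenshrnvsrnq" (len 12), cursors c1@6 c2@10, authorship .....11..22.
After op 4 (delete): buffer="uenshnvsnq" (len 10), cursors c1@5 c2@8, authorship .....1..2.
After op 5 (insert('e')): buffer="uenshenvsenq" (len 12), cursors c1@6 c2@10, authorship .....11..22.
After op 6 (insert('r')): buffer="uenshernvsernq" (len 14), cursors c1@7 c2@12, authorship .....111..222.
After op 7 (insert('u')): buffer="uensherunvserunq" (len 16), cursors c1@8 c2@14, authorship .....1111..2222.
After op 8 (insert('k')): buffer="uensheruknvseruknq" (len 18), cursors c1@9 c2@16, authorship .....11111..22222.
Authorship (.=original, N=cursor N): . . . . . 1 1 1 1 1 . . 2 2 2 2 2 .
Index 15: author = 2

Answer: cursor 2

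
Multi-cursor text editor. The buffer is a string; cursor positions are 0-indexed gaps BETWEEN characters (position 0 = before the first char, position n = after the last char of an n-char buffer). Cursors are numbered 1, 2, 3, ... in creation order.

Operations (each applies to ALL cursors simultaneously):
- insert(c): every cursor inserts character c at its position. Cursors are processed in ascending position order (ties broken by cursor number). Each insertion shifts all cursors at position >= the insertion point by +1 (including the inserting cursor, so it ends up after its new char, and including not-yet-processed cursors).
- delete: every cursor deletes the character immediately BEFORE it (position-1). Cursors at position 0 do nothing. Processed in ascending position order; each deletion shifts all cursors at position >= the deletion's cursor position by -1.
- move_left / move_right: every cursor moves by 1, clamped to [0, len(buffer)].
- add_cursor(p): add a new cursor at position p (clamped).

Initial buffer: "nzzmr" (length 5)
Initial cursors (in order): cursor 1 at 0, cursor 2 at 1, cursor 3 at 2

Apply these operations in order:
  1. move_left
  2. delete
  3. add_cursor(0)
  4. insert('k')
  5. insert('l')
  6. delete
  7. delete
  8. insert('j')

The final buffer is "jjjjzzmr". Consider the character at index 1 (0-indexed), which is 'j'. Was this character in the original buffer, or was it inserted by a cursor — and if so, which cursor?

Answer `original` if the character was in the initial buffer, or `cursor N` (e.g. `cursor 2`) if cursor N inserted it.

After op 1 (move_left): buffer="nzzmr" (len 5), cursors c1@0 c2@0 c3@1, authorship .....
After op 2 (delete): buffer="zzmr" (len 4), cursors c1@0 c2@0 c3@0, authorship ....
After op 3 (add_cursor(0)): buffer="zzmr" (len 4), cursors c1@0 c2@0 c3@0 c4@0, authorship ....
After op 4 (insert('k')): buffer="kkkkzzmr" (len 8), cursors c1@4 c2@4 c3@4 c4@4, authorship 1234....
After op 5 (insert('l')): buffer="kkkkllllzzmr" (len 12), cursors c1@8 c2@8 c3@8 c4@8, authorship 12341234....
After op 6 (delete): buffer="kkkkzzmr" (len 8), cursors c1@4 c2@4 c3@4 c4@4, authorship 1234....
After op 7 (delete): buffer="zzmr" (len 4), cursors c1@0 c2@0 c3@0 c4@0, authorship ....
After op 8 (insert('j')): buffer="jjjjzzmr" (len 8), cursors c1@4 c2@4 c3@4 c4@4, authorship 1234....
Authorship (.=original, N=cursor N): 1 2 3 4 . . . .
Index 1: author = 2

Answer: cursor 2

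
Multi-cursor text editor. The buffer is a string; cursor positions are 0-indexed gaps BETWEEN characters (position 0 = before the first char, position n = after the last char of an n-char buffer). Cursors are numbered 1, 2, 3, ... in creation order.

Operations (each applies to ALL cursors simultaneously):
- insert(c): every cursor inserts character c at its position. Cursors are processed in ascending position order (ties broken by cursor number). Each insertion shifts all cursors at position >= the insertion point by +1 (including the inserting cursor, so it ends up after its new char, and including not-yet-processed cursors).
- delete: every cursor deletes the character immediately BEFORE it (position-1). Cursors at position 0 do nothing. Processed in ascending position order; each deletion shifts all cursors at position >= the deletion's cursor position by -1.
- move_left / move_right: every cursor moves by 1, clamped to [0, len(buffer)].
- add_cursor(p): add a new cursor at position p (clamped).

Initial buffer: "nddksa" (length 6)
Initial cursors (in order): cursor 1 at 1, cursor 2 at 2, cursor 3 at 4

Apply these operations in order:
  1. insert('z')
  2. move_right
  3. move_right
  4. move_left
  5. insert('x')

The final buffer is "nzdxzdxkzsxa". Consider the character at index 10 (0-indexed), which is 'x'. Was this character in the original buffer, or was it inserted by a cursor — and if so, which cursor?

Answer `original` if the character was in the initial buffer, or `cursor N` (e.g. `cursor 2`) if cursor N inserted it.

After op 1 (insert('z')): buffer="nzdzdkzsa" (len 9), cursors c1@2 c2@4 c3@7, authorship .1.2..3..
After op 2 (move_right): buffer="nzdzdkzsa" (len 9), cursors c1@3 c2@5 c3@8, authorship .1.2..3..
After op 3 (move_right): buffer="nzdzdkzsa" (len 9), cursors c1@4 c2@6 c3@9, authorship .1.2..3..
After op 4 (move_left): buffer="nzdzdkzsa" (len 9), cursors c1@3 c2@5 c3@8, authorship .1.2..3..
After op 5 (insert('x')): buffer="nzdxzdxkzsxa" (len 12), cursors c1@4 c2@7 c3@11, authorship .1.12.2.3.3.
Authorship (.=original, N=cursor N): . 1 . 1 2 . 2 . 3 . 3 .
Index 10: author = 3

Answer: cursor 3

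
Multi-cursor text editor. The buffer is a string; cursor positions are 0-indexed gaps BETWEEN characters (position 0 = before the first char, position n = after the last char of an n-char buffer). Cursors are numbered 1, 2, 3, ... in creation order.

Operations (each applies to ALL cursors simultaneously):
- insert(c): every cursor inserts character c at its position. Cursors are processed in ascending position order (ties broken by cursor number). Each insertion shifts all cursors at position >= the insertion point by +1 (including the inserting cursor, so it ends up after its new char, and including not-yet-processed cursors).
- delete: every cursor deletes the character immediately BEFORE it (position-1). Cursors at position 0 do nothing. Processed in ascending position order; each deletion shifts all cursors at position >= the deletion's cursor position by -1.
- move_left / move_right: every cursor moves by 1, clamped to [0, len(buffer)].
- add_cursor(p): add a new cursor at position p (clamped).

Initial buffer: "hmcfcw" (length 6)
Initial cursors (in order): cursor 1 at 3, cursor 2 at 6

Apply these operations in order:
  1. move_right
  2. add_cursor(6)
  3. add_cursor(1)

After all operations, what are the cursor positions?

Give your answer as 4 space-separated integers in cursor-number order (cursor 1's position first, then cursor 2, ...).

Answer: 4 6 6 1

Derivation:
After op 1 (move_right): buffer="hmcfcw" (len 6), cursors c1@4 c2@6, authorship ......
After op 2 (add_cursor(6)): buffer="hmcfcw" (len 6), cursors c1@4 c2@6 c3@6, authorship ......
After op 3 (add_cursor(1)): buffer="hmcfcw" (len 6), cursors c4@1 c1@4 c2@6 c3@6, authorship ......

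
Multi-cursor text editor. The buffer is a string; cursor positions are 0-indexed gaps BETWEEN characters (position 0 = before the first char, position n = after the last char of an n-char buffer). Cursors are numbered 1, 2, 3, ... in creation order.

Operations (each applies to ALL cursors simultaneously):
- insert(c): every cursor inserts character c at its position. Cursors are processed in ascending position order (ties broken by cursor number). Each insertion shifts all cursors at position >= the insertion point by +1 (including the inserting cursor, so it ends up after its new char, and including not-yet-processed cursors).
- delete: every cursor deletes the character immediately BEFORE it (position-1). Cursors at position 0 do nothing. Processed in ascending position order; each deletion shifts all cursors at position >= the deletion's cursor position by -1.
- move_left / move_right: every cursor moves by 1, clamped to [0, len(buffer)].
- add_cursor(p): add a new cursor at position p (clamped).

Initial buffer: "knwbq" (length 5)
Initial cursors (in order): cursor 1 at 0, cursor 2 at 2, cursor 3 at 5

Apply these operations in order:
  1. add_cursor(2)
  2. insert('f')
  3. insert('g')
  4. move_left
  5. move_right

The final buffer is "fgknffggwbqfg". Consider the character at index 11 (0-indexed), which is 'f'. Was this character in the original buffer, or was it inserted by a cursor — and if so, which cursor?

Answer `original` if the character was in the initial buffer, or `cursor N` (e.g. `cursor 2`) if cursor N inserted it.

After op 1 (add_cursor(2)): buffer="knwbq" (len 5), cursors c1@0 c2@2 c4@2 c3@5, authorship .....
After op 2 (insert('f')): buffer="fknffwbqf" (len 9), cursors c1@1 c2@5 c4@5 c3@9, authorship 1..24...3
After op 3 (insert('g')): buffer="fgknffggwbqfg" (len 13), cursors c1@2 c2@8 c4@8 c3@13, authorship 11..2424...33
After op 4 (move_left): buffer="fgknffggwbqfg" (len 13), cursors c1@1 c2@7 c4@7 c3@12, authorship 11..2424...33
After op 5 (move_right): buffer="fgknffggwbqfg" (len 13), cursors c1@2 c2@8 c4@8 c3@13, authorship 11..2424...33
Authorship (.=original, N=cursor N): 1 1 . . 2 4 2 4 . . . 3 3
Index 11: author = 3

Answer: cursor 3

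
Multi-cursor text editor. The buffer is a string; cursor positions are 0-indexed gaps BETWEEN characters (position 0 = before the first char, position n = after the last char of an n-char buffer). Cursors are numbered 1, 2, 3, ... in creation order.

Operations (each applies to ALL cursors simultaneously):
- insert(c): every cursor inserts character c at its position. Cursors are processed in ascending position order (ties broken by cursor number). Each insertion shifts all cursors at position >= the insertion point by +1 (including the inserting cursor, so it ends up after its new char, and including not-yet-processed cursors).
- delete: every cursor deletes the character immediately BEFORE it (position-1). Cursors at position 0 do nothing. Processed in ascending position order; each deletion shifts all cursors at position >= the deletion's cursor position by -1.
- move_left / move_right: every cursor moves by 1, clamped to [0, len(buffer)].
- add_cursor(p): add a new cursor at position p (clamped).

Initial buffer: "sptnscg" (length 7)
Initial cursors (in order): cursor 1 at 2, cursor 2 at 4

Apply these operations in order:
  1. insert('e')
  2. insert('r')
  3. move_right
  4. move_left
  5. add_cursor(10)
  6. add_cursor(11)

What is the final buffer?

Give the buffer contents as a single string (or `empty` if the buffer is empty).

Answer: spertnerscg

Derivation:
After op 1 (insert('e')): buffer="spetnescg" (len 9), cursors c1@3 c2@6, authorship ..1..2...
After op 2 (insert('r')): buffer="spertnerscg" (len 11), cursors c1@4 c2@8, authorship ..11..22...
After op 3 (move_right): buffer="spertnerscg" (len 11), cursors c1@5 c2@9, authorship ..11..22...
After op 4 (move_left): buffer="spertnerscg" (len 11), cursors c1@4 c2@8, authorship ..11..22...
After op 5 (add_cursor(10)): buffer="spertnerscg" (len 11), cursors c1@4 c2@8 c3@10, authorship ..11..22...
After op 6 (add_cursor(11)): buffer="spertnerscg" (len 11), cursors c1@4 c2@8 c3@10 c4@11, authorship ..11..22...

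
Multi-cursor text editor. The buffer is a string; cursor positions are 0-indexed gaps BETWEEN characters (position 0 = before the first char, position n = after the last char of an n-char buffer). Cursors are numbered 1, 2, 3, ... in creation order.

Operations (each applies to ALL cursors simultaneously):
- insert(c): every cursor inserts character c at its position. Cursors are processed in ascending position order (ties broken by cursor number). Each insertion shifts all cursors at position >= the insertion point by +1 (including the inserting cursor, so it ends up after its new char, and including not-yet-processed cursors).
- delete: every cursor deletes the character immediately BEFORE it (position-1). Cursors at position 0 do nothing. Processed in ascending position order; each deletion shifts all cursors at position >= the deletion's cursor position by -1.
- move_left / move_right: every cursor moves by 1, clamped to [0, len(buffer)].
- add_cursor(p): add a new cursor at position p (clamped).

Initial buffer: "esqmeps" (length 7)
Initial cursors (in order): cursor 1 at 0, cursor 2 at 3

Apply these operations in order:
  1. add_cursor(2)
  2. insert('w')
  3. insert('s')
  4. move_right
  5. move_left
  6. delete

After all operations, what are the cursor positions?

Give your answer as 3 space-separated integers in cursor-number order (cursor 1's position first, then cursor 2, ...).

After op 1 (add_cursor(2)): buffer="esqmeps" (len 7), cursors c1@0 c3@2 c2@3, authorship .......
After op 2 (insert('w')): buffer="weswqwmeps" (len 10), cursors c1@1 c3@4 c2@6, authorship 1..3.2....
After op 3 (insert('s')): buffer="wseswsqwsmeps" (len 13), cursors c1@2 c3@6 c2@9, authorship 11..33.22....
After op 4 (move_right): buffer="wseswsqwsmeps" (len 13), cursors c1@3 c3@7 c2@10, authorship 11..33.22....
After op 5 (move_left): buffer="wseswsqwsmeps" (len 13), cursors c1@2 c3@6 c2@9, authorship 11..33.22....
After op 6 (delete): buffer="weswqwmeps" (len 10), cursors c1@1 c3@4 c2@6, authorship 1..3.2....

Answer: 1 6 4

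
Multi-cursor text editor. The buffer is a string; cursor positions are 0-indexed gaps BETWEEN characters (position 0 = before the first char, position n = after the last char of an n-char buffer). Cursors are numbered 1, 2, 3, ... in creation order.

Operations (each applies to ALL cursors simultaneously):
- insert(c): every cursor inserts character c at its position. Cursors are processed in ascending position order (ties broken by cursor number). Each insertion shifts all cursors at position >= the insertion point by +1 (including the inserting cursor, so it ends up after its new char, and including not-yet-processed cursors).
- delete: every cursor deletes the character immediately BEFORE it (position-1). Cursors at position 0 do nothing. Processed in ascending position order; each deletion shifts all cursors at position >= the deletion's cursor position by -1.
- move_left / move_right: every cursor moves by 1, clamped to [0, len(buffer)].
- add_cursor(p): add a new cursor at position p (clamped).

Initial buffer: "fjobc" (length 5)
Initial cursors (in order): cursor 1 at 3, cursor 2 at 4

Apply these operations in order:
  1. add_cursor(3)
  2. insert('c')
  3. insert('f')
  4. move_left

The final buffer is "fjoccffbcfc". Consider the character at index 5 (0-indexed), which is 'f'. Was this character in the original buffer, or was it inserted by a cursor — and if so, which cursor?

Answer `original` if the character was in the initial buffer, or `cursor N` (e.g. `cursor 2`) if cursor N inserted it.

After op 1 (add_cursor(3)): buffer="fjobc" (len 5), cursors c1@3 c3@3 c2@4, authorship .....
After op 2 (insert('c')): buffer="fjoccbcc" (len 8), cursors c1@5 c3@5 c2@7, authorship ...13.2.
After op 3 (insert('f')): buffer="fjoccffbcfc" (len 11), cursors c1@7 c3@7 c2@10, authorship ...1313.22.
After op 4 (move_left): buffer="fjoccffbcfc" (len 11), cursors c1@6 c3@6 c2@9, authorship ...1313.22.
Authorship (.=original, N=cursor N): . . . 1 3 1 3 . 2 2 .
Index 5: author = 1

Answer: cursor 1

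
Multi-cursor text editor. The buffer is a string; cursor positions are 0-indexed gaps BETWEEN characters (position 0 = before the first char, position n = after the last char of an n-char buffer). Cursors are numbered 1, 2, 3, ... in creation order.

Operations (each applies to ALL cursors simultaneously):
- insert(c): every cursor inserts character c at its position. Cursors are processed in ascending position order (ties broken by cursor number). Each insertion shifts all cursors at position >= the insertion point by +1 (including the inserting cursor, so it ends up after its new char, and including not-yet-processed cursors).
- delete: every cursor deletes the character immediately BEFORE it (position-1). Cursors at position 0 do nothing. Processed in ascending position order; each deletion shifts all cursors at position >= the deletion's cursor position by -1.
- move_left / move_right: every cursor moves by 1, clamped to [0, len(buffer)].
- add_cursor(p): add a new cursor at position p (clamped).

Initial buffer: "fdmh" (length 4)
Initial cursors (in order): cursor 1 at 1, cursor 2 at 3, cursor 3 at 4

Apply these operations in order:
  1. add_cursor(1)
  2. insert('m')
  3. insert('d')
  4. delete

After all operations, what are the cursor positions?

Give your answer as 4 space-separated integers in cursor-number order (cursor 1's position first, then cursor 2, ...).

After op 1 (add_cursor(1)): buffer="fdmh" (len 4), cursors c1@1 c4@1 c2@3 c3@4, authorship ....
After op 2 (insert('m')): buffer="fmmdmmhm" (len 8), cursors c1@3 c4@3 c2@6 c3@8, authorship .14..2.3
After op 3 (insert('d')): buffer="fmmdddmmdhmd" (len 12), cursors c1@5 c4@5 c2@9 c3@12, authorship .1414..22.33
After op 4 (delete): buffer="fmmdmmhm" (len 8), cursors c1@3 c4@3 c2@6 c3@8, authorship .14..2.3

Answer: 3 6 8 3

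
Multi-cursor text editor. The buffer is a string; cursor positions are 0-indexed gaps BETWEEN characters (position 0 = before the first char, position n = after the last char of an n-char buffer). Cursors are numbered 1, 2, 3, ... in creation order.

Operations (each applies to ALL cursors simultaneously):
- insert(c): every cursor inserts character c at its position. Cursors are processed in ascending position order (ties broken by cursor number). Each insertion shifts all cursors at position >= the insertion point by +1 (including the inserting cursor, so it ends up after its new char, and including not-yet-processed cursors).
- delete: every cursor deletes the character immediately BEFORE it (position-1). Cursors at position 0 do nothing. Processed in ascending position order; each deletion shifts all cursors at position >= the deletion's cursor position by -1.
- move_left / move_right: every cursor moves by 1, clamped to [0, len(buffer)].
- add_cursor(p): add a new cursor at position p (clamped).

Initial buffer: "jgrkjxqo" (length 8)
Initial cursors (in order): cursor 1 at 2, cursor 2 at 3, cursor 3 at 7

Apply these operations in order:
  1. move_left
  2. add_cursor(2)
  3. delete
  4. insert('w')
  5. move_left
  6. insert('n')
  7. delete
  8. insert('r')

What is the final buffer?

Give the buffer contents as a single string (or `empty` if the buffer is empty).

After op 1 (move_left): buffer="jgrkjxqo" (len 8), cursors c1@1 c2@2 c3@6, authorship ........
After op 2 (add_cursor(2)): buffer="jgrkjxqo" (len 8), cursors c1@1 c2@2 c4@2 c3@6, authorship ........
After op 3 (delete): buffer="rkjqo" (len 5), cursors c1@0 c2@0 c4@0 c3@3, authorship .....
After op 4 (insert('w')): buffer="wwwrkjwqo" (len 9), cursors c1@3 c2@3 c4@3 c3@7, authorship 124...3..
After op 5 (move_left): buffer="wwwrkjwqo" (len 9), cursors c1@2 c2@2 c4@2 c3@6, authorship 124...3..
After op 6 (insert('n')): buffer="wwnnnwrkjnwqo" (len 13), cursors c1@5 c2@5 c4@5 c3@10, authorship 121244...33..
After op 7 (delete): buffer="wwwrkjwqo" (len 9), cursors c1@2 c2@2 c4@2 c3@6, authorship 124...3..
After op 8 (insert('r')): buffer="wwrrrwrkjrwqo" (len 13), cursors c1@5 c2@5 c4@5 c3@10, authorship 121244...33..

Answer: wwrrrwrkjrwqo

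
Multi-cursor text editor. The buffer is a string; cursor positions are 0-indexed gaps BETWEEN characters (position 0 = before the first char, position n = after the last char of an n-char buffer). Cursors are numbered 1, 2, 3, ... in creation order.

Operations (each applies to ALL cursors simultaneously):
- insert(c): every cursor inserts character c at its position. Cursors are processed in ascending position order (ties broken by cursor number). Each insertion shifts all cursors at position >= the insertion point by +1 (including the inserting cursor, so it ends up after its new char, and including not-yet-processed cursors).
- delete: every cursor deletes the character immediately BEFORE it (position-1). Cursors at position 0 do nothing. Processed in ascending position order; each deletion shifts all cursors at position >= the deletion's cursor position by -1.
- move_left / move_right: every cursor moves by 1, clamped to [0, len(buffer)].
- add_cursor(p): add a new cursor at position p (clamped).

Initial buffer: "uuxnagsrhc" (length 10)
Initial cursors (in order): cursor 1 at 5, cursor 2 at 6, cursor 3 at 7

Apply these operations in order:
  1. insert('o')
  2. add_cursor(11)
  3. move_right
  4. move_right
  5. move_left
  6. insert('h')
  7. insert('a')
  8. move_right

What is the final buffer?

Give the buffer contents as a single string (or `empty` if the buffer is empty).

Answer: uuxnaoghaoshaorhahhac

Derivation:
After op 1 (insert('o')): buffer="uuxnaogosorhc" (len 13), cursors c1@6 c2@8 c3@10, authorship .....1.2.3...
After op 2 (add_cursor(11)): buffer="uuxnaogosorhc" (len 13), cursors c1@6 c2@8 c3@10 c4@11, authorship .....1.2.3...
After op 3 (move_right): buffer="uuxnaogosorhc" (len 13), cursors c1@7 c2@9 c3@11 c4@12, authorship .....1.2.3...
After op 4 (move_right): buffer="uuxnaogosorhc" (len 13), cursors c1@8 c2@10 c3@12 c4@13, authorship .....1.2.3...
After op 5 (move_left): buffer="uuxnaogosorhc" (len 13), cursors c1@7 c2@9 c3@11 c4@12, authorship .....1.2.3...
After op 6 (insert('h')): buffer="uuxnaoghoshorhhhc" (len 17), cursors c1@8 c2@11 c3@14 c4@16, authorship .....1.12.23.3.4.
After op 7 (insert('a')): buffer="uuxnaoghaoshaorhahhac" (len 21), cursors c1@9 c2@13 c3@17 c4@20, authorship .....1.112.223.33.44.
After op 8 (move_right): buffer="uuxnaoghaoshaorhahhac" (len 21), cursors c1@10 c2@14 c3@18 c4@21, authorship .....1.112.223.33.44.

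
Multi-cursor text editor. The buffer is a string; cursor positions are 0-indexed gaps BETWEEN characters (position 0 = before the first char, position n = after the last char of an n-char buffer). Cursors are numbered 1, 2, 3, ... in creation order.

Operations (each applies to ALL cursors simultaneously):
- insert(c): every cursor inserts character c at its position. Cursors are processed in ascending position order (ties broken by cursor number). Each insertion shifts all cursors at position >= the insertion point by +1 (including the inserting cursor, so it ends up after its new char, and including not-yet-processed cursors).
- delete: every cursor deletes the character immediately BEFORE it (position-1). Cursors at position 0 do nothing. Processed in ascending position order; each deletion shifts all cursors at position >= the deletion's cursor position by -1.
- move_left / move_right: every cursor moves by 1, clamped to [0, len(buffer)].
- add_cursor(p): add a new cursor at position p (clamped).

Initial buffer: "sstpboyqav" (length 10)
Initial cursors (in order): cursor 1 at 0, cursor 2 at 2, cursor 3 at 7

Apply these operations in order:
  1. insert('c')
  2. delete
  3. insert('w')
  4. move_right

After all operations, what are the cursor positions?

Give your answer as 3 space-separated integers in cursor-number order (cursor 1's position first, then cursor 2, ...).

After op 1 (insert('c')): buffer="cssctpboycqav" (len 13), cursors c1@1 c2@4 c3@10, authorship 1..2.....3...
After op 2 (delete): buffer="sstpboyqav" (len 10), cursors c1@0 c2@2 c3@7, authorship ..........
After op 3 (insert('w')): buffer="wsswtpboywqav" (len 13), cursors c1@1 c2@4 c3@10, authorship 1..2.....3...
After op 4 (move_right): buffer="wsswtpboywqav" (len 13), cursors c1@2 c2@5 c3@11, authorship 1..2.....3...

Answer: 2 5 11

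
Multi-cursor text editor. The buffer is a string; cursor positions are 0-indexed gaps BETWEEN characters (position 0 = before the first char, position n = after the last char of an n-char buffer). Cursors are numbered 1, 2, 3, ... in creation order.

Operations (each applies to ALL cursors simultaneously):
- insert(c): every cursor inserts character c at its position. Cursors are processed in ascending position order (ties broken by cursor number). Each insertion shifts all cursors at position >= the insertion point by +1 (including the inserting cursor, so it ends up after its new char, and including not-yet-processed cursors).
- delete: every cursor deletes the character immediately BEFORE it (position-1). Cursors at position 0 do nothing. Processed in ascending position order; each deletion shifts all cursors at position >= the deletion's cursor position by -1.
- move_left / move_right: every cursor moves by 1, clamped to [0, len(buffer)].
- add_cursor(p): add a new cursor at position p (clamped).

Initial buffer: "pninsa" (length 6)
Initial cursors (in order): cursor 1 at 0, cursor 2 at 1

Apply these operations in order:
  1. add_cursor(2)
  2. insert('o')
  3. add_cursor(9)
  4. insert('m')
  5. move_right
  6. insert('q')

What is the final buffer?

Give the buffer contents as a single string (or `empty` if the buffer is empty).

Answer: ompqomnqomiqnsamq

Derivation:
After op 1 (add_cursor(2)): buffer="pninsa" (len 6), cursors c1@0 c2@1 c3@2, authorship ......
After op 2 (insert('o')): buffer="oponoinsa" (len 9), cursors c1@1 c2@3 c3@5, authorship 1.2.3....
After op 3 (add_cursor(9)): buffer="oponoinsa" (len 9), cursors c1@1 c2@3 c3@5 c4@9, authorship 1.2.3....
After op 4 (insert('m')): buffer="ompomnominsam" (len 13), cursors c1@2 c2@5 c3@8 c4@13, authorship 11.22.33....4
After op 5 (move_right): buffer="ompomnominsam" (len 13), cursors c1@3 c2@6 c3@9 c4@13, authorship 11.22.33....4
After op 6 (insert('q')): buffer="ompqomnqomiqnsamq" (len 17), cursors c1@4 c2@8 c3@12 c4@17, authorship 11.122.233.3...44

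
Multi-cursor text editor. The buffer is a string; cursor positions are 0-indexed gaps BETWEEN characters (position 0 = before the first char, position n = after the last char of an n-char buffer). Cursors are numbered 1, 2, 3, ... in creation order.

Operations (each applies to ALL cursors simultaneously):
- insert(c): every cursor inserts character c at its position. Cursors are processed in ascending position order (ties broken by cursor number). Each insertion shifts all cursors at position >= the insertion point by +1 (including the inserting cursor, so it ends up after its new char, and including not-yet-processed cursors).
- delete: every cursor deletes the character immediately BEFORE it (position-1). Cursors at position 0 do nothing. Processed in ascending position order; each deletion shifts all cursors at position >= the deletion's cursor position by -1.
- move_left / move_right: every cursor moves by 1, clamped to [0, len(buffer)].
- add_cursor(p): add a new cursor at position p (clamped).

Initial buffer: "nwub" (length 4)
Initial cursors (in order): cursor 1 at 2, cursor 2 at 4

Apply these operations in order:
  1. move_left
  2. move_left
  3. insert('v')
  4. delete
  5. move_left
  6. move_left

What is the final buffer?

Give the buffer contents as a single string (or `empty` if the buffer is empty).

Answer: nwub

Derivation:
After op 1 (move_left): buffer="nwub" (len 4), cursors c1@1 c2@3, authorship ....
After op 2 (move_left): buffer="nwub" (len 4), cursors c1@0 c2@2, authorship ....
After op 3 (insert('v')): buffer="vnwvub" (len 6), cursors c1@1 c2@4, authorship 1..2..
After op 4 (delete): buffer="nwub" (len 4), cursors c1@0 c2@2, authorship ....
After op 5 (move_left): buffer="nwub" (len 4), cursors c1@0 c2@1, authorship ....
After op 6 (move_left): buffer="nwub" (len 4), cursors c1@0 c2@0, authorship ....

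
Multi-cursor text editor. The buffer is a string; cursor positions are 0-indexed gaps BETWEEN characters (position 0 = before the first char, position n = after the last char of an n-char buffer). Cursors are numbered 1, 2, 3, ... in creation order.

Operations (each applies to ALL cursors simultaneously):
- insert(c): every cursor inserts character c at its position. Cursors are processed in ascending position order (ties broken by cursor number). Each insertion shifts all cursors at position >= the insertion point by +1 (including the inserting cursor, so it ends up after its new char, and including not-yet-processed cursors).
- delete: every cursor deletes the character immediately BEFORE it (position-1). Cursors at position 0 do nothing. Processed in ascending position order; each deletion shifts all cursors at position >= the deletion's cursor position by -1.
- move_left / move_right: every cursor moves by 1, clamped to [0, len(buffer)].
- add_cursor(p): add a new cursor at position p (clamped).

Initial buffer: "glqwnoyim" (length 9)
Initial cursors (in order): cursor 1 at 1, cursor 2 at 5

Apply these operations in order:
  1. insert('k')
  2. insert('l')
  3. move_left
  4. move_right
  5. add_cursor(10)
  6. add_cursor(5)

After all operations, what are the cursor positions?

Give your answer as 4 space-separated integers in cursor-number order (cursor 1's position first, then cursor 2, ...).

Answer: 3 9 10 5

Derivation:
After op 1 (insert('k')): buffer="gklqwnkoyim" (len 11), cursors c1@2 c2@7, authorship .1....2....
After op 2 (insert('l')): buffer="gkllqwnkloyim" (len 13), cursors c1@3 c2@9, authorship .11....22....
After op 3 (move_left): buffer="gkllqwnkloyim" (len 13), cursors c1@2 c2@8, authorship .11....22....
After op 4 (move_right): buffer="gkllqwnkloyim" (len 13), cursors c1@3 c2@9, authorship .11....22....
After op 5 (add_cursor(10)): buffer="gkllqwnkloyim" (len 13), cursors c1@3 c2@9 c3@10, authorship .11....22....
After op 6 (add_cursor(5)): buffer="gkllqwnkloyim" (len 13), cursors c1@3 c4@5 c2@9 c3@10, authorship .11....22....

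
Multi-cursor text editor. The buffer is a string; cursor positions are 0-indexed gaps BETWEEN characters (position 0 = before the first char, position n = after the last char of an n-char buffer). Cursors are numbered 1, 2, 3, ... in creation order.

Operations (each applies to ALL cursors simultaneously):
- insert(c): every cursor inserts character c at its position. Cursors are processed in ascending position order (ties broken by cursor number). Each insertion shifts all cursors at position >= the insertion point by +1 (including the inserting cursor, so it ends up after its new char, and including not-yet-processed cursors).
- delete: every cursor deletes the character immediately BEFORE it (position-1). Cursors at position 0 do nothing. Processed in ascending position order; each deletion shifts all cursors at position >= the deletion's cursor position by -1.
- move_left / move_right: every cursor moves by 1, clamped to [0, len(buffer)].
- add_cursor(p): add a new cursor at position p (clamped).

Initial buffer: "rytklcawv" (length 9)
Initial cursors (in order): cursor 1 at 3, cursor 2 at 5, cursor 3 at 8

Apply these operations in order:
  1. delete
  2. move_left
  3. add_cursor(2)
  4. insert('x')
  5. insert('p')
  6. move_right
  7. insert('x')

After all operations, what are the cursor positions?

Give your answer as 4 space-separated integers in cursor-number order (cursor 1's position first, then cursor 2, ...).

Answer: 5 12 17 12

Derivation:
After op 1 (delete): buffer="rykcav" (len 6), cursors c1@2 c2@3 c3@5, authorship ......
After op 2 (move_left): buffer="rykcav" (len 6), cursors c1@1 c2@2 c3@4, authorship ......
After op 3 (add_cursor(2)): buffer="rykcav" (len 6), cursors c1@1 c2@2 c4@2 c3@4, authorship ......
After op 4 (insert('x')): buffer="rxyxxkcxav" (len 10), cursors c1@2 c2@5 c4@5 c3@8, authorship .1.24..3..
After op 5 (insert('p')): buffer="rxpyxxppkcxpav" (len 14), cursors c1@3 c2@8 c4@8 c3@12, authorship .11.2424..33..
After op 6 (move_right): buffer="rxpyxxppkcxpav" (len 14), cursors c1@4 c2@9 c4@9 c3@13, authorship .11.2424..33..
After op 7 (insert('x')): buffer="rxpyxxxppkxxcxpaxv" (len 18), cursors c1@5 c2@12 c4@12 c3@17, authorship .11.12424.24.33.3.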